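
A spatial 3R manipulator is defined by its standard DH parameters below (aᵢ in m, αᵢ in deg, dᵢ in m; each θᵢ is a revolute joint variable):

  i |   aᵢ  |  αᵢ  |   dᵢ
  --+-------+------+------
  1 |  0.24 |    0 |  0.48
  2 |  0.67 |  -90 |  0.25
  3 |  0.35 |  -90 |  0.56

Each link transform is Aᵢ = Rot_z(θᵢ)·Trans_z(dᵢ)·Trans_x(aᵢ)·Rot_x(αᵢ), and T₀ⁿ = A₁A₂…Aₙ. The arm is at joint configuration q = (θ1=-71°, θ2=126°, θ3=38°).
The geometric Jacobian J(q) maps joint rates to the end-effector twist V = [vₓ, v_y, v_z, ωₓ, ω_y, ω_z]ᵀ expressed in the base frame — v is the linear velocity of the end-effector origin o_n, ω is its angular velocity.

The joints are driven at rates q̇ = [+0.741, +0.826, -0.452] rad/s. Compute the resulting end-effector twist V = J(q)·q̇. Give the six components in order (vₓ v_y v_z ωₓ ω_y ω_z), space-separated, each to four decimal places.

o_n = [0.1619, 0.8690, 0.5145]
J₁: ẑ×o_n = [-0.8690, 0.1619, 0.0000], ω = ẑ
J2: z=[0.0000, 0.0000, 1.0000] o=[0.0781, -0.2269, 0.4800] → [-1.0960, 0.0838, 0.0000, 0.0000, 0.0000, 1.0000]
J3: z=[-0.8192, 0.5736, 0.0000] o=[0.4624, 0.3219, 0.7300] → [-0.1236, -0.1765, -0.2758, -0.8192, 0.5736, 0.0000]
V = J·q̇ = [-1.4934, 0.2689, 0.1247, 0.3703, -0.2593, 1.5670]

-1.4934 0.2689 0.1247 0.3703 -0.2593 1.5670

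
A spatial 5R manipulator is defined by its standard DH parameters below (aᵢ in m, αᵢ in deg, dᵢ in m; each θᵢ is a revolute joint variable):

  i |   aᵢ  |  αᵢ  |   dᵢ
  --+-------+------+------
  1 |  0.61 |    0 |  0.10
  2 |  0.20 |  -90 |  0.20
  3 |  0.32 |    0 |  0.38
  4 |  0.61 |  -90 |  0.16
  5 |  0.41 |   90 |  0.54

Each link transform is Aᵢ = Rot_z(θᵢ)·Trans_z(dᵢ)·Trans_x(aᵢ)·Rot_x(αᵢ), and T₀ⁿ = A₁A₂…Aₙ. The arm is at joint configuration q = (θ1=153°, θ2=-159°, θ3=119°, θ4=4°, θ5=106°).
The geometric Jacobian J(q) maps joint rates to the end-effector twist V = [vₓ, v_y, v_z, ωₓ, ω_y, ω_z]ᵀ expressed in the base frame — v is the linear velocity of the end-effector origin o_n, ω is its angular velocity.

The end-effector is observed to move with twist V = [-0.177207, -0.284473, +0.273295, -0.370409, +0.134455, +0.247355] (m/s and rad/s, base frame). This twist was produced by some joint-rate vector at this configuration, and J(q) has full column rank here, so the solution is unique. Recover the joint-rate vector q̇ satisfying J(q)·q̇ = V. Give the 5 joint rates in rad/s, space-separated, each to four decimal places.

o_n = [-1.2032, 0.4930, -0.1026]
J₁: ẑ×o_n = [-0.4930, -1.2032, 0.0000], ω = ẑ
J2: z=[0.0000, 0.0000, 1.0000] o=[-0.5435, 0.2769, 0.1000] → [-0.2160, -0.6597, 0.0000, 0.0000, 0.0000, 1.0000]
J3: z=[0.1045, 0.9945, 0.0000] o=[-0.3446, 0.2560, 0.3000] → [-0.4004, 0.0421, 0.8787, 0.1045, 0.9945, 0.0000]
J4: z=[0.1045, 0.9945, 0.0000] o=[-0.4592, 0.6502, 0.0201] → [-0.1220, 0.0128, 0.7236, 0.1045, 0.9945, 0.0000]
J5: z=[-0.8341, 0.0877, 0.5446] o=[-0.7729, 0.8440, -0.4915] → [0.2253, 0.0900, 0.3305, -0.8341, 0.0877, 0.5446]
q̇ = J⁺·V = [0.6210, -0.6220, 0.3470, -0.2520, 0.4560]

0.6210 -0.6220 0.3470 -0.2520 0.4560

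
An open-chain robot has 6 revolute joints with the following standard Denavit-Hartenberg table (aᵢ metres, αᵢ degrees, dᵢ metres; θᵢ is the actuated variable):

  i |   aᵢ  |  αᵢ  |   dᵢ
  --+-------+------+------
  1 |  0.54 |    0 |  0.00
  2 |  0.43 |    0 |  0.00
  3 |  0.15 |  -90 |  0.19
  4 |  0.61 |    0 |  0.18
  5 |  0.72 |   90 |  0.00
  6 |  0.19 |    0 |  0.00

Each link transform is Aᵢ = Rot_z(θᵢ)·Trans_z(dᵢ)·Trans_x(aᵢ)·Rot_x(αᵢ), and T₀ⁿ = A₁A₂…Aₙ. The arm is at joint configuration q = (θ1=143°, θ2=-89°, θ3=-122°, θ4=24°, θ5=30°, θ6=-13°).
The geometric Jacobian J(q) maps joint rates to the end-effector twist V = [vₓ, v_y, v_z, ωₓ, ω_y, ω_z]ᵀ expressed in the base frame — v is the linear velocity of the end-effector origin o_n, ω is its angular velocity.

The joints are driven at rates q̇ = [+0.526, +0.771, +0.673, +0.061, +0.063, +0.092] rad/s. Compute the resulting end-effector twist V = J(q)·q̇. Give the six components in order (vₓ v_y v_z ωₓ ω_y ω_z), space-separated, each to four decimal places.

o_n = [0.4130, -0.4248, -0.7904]
J₁: ẑ×o_n = [0.4248, 0.4130, -0.0000], ω = ẑ
J2: z=[0.0000, 0.0000, 1.0000] o=[-0.4313, 0.3250, 0.0000] → [0.7497, 0.8443, -0.0000, 0.0000, 0.0000, 1.0000]
J3: z=[0.0000, 0.0000, 1.0000] o=[-0.1785, 0.6729, 0.0000] → [1.0976, 0.5915, -0.0000, 0.0000, 0.0000, 1.0000]
J4: z=[0.9272, 0.3746, 0.0000] o=[-0.1223, 0.5338, 0.1900] → [-0.3673, 0.9090, -1.0893, 0.9272, 0.3746, 0.0000]
J5: z=[0.9272, 0.3746, 0.0000] o=[0.2533, 0.0845, -0.0581] → [-0.2743, 0.6789, -0.5320, 0.9272, 0.3746, 0.0000]
J6: z=[0.3031, -0.7501, 0.5878] o=[0.4119, -0.3079, -0.6406] → [0.1811, 0.0461, -0.0346, 0.3031, -0.7501, 0.5878]
V = J·q̇ = [1.5172, 1.3687, -0.1031, 0.1429, -0.0226, 2.0241]

1.5172 1.3687 -0.1031 0.1429 -0.0226 2.0241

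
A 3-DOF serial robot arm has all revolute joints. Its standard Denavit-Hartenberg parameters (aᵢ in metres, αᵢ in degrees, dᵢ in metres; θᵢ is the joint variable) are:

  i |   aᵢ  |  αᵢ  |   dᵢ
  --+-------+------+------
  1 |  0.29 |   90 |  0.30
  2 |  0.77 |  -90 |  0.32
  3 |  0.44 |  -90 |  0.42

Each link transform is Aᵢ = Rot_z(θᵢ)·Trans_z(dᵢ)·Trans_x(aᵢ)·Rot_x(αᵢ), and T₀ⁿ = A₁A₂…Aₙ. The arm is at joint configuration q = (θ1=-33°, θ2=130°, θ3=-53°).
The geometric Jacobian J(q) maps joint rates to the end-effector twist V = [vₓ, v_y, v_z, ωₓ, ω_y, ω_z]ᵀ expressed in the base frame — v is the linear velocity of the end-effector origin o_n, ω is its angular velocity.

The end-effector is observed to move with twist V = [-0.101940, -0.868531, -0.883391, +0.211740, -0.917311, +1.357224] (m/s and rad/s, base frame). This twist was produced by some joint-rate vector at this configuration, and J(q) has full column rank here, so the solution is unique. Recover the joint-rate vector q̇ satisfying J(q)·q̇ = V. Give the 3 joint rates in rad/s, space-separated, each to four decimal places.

0.7890 0.6540 -0.8840

o_n = [-0.9501, -0.1835, 0.8227]
J₁: ẑ×o_n = [0.1835, -0.9501, 0.0000], ω = ẑ
J2: z=[-0.5446, -0.8387, 0.0000] o=[0.2432, -0.1579, 0.3000] → [-0.4384, 0.2847, -0.9869, -0.5446, -0.8387, 0.0000]
J3: z=[-0.6425, 0.4172, -0.6428] o=[-0.3462, -0.1568, 0.8899] → [-0.0452, 0.3451, 0.2692, -0.6425, 0.4172, -0.6428]
q̇ = J⁺·V = [0.7890, 0.6540, -0.8840]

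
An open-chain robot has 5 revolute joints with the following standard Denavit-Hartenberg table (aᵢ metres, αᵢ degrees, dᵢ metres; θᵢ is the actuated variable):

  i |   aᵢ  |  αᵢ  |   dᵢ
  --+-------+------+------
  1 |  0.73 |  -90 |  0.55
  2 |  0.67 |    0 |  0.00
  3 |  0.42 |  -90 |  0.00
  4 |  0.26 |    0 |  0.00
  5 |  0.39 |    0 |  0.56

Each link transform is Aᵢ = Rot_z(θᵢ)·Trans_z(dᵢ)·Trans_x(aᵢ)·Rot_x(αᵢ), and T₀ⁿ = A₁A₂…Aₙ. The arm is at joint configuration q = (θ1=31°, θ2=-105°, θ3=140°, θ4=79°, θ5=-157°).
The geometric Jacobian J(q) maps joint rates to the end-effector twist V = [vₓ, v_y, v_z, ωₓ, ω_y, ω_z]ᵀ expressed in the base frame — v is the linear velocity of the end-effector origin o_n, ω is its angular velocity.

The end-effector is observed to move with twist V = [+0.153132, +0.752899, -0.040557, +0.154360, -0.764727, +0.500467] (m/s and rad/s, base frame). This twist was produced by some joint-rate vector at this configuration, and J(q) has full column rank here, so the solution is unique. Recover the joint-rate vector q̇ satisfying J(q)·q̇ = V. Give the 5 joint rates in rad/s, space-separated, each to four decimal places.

0.8740 -0.1500 -0.5850 -0.0700 0.5260

o_n = [0.5234, 0.4618, 0.4226]
J₁: ẑ×o_n = [-0.4618, 0.5234, 0.0000], ω = ẑ
J2: z=[-0.5150, 0.8572, 0.0000] o=[0.6257, 0.3760, 0.5500] → [-0.1092, -0.0656, 0.0435, -0.5150, 0.8572, 0.0000]
J3: z=[-0.5150, 0.8572, 0.0000] o=[0.4771, 0.2867, 1.1972] → [-0.6640, -0.3989, -0.1299, -0.5150, 0.8572, 0.0000]
J4: z=[-0.4917, -0.2954, -0.8192] o=[0.7720, 0.4639, 0.9563] → [0.1560, -0.0588, -0.0724, -0.4917, -0.2954, -0.8192]
J5: z=[-0.4917, -0.2954, -0.8192] o=[0.9383, 0.2660, 0.9278] → [0.3096, 0.0914, -0.2188, -0.4917, -0.2954, -0.8192]
q̇ = J⁺·V = [0.8740, -0.1500, -0.5850, -0.0700, 0.5260]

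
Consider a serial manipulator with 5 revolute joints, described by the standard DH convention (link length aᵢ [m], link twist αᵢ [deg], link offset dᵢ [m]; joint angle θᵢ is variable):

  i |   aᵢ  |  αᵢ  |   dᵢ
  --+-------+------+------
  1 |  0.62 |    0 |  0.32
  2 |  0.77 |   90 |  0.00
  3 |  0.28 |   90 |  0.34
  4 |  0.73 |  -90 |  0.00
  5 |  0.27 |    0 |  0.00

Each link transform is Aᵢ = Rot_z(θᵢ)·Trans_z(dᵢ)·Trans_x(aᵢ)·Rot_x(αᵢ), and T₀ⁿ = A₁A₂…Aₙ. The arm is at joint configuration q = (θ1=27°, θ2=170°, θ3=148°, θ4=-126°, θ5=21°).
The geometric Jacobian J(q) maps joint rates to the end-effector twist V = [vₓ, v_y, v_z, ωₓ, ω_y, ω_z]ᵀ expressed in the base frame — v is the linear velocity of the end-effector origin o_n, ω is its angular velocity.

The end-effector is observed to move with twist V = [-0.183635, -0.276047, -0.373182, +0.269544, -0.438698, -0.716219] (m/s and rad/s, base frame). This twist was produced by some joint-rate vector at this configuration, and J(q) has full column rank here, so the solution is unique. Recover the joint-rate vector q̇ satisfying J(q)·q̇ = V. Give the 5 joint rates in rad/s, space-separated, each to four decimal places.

-0.9120 0.9450 -0.7070 -0.7040 -0.3550

o_n = [-0.2431, -0.4370, 0.0804]
J₁: ẑ×o_n = [0.4370, -0.2431, 0.0000], ω = ẑ
J2: z=[0.0000, 0.0000, 1.0000] o=[0.5524, 0.2815, 0.3200] → [0.7185, -0.7955, 0.0000, 0.0000, 0.0000, 1.0000]
J3: z=[-0.2924, 0.9563, 0.0000] o=[-0.1839, 0.0563, 0.3200] → [-0.2291, -0.0700, 0.2008, -0.2924, 0.9563, 0.0000]
J4: z=[-0.5068, -0.1549, 0.8480] o=[-0.0563, 0.4509, 0.4684] → [0.8131, -0.3550, 0.4210, -0.5068, -0.1549, 0.8480]
J5: z=[0.8280, -0.3615, 0.4287] o=[-0.2316, -0.2202, 0.2410] → [0.1510, 0.1280, -0.1836, 0.8280, -0.3615, 0.4287]
q̇ = J⁺·V = [-0.9120, 0.9450, -0.7070, -0.7040, -0.3550]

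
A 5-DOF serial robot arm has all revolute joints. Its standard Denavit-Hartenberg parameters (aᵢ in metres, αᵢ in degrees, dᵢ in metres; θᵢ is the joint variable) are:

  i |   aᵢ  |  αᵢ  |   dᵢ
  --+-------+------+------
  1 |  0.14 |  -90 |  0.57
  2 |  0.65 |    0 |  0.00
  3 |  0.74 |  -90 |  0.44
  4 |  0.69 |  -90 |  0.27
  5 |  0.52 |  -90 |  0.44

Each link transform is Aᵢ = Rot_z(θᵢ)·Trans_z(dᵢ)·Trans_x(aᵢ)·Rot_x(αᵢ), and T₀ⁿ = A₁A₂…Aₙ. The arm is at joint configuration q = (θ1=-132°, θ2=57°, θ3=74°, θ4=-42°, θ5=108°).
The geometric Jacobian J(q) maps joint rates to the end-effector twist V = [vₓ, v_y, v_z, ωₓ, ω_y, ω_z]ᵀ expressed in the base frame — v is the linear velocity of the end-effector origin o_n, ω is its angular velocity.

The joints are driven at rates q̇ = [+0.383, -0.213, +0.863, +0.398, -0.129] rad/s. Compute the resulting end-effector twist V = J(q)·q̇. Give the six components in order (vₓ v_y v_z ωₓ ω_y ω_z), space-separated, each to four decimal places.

o_n = [0.5300, -0.1096, -1.2000]
J₁: ẑ×o_n = [0.1096, 0.5300, -0.0000], ω = ẑ
J2: z=[0.7431, -0.6691, 0.0000] o=[-0.0937, -0.1040, 0.5700] → [1.1844, 1.3154, 0.4132, 0.7431, -0.6691, 0.0000]
J3: z=[0.7431, -0.6691, 0.0000] o=[-0.3306, -0.3671, 0.0249] → [0.8196, 0.9103, 0.7672, 0.7431, -0.6691, 0.0000]
J4: z=[0.5050, 0.5609, 0.6561] o=[0.3213, -0.3008, -0.5336] → [-0.4992, 0.4735, -0.0205, 0.5050, 0.5609, 0.6561]
J5: z=[-0.2585, 0.8235, -0.5050] o=[1.0258, -0.2083, -0.7435] → [-0.3261, 0.1324, 0.3828, -0.2585, 0.8235, -0.5050]
V = J·q̇ = [0.3404, 0.8797, 0.5166, 0.7174, -0.3179, 0.7093]

0.3404 0.8797 0.5166 0.7174 -0.3179 0.7093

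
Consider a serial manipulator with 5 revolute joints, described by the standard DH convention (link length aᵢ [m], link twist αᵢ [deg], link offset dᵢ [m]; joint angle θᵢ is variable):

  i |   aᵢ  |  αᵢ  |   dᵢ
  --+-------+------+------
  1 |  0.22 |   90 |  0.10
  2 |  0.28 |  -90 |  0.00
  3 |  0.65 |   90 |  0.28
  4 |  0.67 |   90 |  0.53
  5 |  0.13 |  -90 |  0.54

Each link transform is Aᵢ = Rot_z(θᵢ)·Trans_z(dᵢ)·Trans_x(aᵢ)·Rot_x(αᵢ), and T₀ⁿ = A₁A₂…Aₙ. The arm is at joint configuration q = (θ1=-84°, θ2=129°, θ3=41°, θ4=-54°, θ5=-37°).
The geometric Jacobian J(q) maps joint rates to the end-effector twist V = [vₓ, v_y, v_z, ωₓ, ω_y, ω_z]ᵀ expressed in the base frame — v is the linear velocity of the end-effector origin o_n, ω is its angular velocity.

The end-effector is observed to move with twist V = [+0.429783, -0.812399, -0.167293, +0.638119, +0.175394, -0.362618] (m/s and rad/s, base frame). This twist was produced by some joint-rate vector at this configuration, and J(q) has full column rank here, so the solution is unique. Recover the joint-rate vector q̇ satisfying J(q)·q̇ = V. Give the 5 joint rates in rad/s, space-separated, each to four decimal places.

0.3780 -0.5140 0.7620 -0.4380 0.3610

o_n = [0.1026, -0.0451, 1.3572]
J₁: ẑ×o_n = [0.0451, 0.1026, -0.0000], ω = ẑ
J2: z=[-0.9945, -0.1045, 0.0000] o=[0.0230, -0.2188, 0.1000] → [-0.1314, 1.2503, -0.1644, -0.9945, -0.1045, 0.0000]
J3: z=[-0.0812, 0.7729, -0.6293] o=[0.0046, -0.0436, 0.3176] → [0.8025, 0.0228, -0.0756, -0.0812, 0.7729, -0.6293]
J4: z=[-0.7937, 0.3317, 0.5099] o=[0.3737, 0.5245, 0.5226] → [0.5673, 0.5242, 0.5420, -0.7937, 0.3317, 0.5099]
J5: z=[-0.4399, -0.8919, -0.1046] o=[0.2344, 0.4944, 1.3649] → [-0.0495, 0.0104, 0.1197, -0.4399, -0.8919, -0.1046]
q̇ = J⁺·V = [0.3780, -0.5140, 0.7620, -0.4380, 0.3610]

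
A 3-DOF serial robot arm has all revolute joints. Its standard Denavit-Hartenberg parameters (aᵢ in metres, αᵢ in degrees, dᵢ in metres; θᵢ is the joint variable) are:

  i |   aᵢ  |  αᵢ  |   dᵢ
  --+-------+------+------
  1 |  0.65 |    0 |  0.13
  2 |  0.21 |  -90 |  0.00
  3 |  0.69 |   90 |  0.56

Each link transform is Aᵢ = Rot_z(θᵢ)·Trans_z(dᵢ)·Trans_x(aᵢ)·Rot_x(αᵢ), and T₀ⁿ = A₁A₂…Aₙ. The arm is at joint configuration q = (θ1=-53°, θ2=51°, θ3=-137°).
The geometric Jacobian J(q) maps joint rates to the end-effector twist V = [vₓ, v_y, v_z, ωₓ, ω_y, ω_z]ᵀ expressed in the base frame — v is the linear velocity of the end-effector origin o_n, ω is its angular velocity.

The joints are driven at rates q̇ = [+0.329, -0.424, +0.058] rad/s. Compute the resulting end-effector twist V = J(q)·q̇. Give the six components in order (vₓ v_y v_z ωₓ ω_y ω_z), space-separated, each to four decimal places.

0.2522 0.1539 0.0293 0.0020 0.0580 -0.0950

o_n = [0.1163, 0.0508, 0.6006]
J₁: ẑ×o_n = [-0.0508, 0.1163, 0.0000], ω = ẑ
J2: z=[0.0000, 0.0000, 1.0000] o=[0.3912, -0.5191, 0.1300] → [-0.5699, -0.2749, 0.0000, 0.0000, 0.0000, 1.0000]
J3: z=[0.0349, 0.9994, 0.0000] o=[0.6011, -0.5264, 0.1300] → [0.4703, -0.0164, 0.5046, 0.0349, 0.9994, 0.0000]
V = J·q̇ = [0.2522, 0.1539, 0.0293, 0.0020, 0.0580, -0.0950]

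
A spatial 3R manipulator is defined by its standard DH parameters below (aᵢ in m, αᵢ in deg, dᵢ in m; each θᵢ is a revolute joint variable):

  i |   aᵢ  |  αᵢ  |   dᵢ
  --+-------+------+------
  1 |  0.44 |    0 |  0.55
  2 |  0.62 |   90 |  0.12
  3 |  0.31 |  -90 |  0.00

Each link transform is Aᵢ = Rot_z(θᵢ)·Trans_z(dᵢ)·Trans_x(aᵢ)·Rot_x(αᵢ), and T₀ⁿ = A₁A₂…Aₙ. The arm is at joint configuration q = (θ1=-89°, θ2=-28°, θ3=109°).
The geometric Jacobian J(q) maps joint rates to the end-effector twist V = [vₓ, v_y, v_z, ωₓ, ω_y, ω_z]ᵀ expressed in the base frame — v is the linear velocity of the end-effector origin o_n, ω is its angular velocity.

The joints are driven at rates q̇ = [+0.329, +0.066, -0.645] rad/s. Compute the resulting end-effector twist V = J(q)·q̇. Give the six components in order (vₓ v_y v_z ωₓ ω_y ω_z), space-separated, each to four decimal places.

o_n = [-0.2280, -0.9024, 0.9631]
J₁: ẑ×o_n = [0.9024, -0.2280, 0.0000], ω = ẑ
J2: z=[0.0000, 0.0000, 1.0000] o=[0.0077, -0.4399, 0.5500] → [0.4625, -0.2357, 0.0000, 0.0000, 0.0000, 1.0000]
J3: z=[-0.8910, 0.4540, 0.0000] o=[-0.2738, -0.9924, 0.6700] → [0.1331, 0.2612, -0.1009, -0.8910, 0.4540, 0.0000]
V = J·q̇ = [0.2416, -0.2590, 0.0651, 0.5747, -0.2928, 0.3950]

0.2416 -0.2590 0.0651 0.5747 -0.2928 0.3950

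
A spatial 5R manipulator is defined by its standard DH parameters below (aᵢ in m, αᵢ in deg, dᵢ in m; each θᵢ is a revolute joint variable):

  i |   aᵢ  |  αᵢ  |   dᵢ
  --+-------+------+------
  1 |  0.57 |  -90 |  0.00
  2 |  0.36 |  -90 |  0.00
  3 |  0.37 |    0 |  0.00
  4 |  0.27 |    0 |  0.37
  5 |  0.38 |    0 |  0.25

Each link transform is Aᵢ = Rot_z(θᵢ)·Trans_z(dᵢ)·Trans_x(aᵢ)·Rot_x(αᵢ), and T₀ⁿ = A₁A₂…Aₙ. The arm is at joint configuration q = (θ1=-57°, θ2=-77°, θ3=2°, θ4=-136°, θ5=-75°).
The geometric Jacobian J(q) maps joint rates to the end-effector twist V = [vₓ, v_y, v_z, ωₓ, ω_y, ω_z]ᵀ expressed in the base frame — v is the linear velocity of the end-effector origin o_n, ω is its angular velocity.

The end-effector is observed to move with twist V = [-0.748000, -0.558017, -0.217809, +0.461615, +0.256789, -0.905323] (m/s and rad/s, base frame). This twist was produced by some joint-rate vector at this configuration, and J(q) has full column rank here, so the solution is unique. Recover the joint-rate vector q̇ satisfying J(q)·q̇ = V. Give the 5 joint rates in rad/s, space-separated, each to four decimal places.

-0.8970 0.5270 -0.0590 0.7530 -0.6570

o_n = [0.6627, -1.0259, 0.0650]
J₁: ẑ×o_n = [1.0259, 0.6627, -0.0000], ω = ẑ
J2: z=[0.8387, 0.5446, 0.0000] o=[0.3104, -0.4780, 0.0000] → [0.0354, -0.0545, -0.6513, 0.8387, 0.5446, 0.0000]
J3: z=[0.5307, -0.8172, -0.2250] o=[0.3546, -0.5460, 0.3508] → [0.1256, 0.0823, -0.0028, 0.5307, -0.8172, -0.2250]
J4: z=[0.5307, -0.8172, -0.2250] o=[0.3890, -0.6228, 0.7111] → [0.4373, 0.2813, 0.0097, 0.5307, -0.8172, -0.2250]
J5: z=[0.5307, -0.8172, -0.2250] o=[0.7253, -0.7839, 0.4451] → [0.2562, 0.2158, -0.1795, 0.5307, -0.8172, -0.2250]
q̇ = J⁺·V = [-0.8970, 0.5270, -0.0590, 0.7530, -0.6570]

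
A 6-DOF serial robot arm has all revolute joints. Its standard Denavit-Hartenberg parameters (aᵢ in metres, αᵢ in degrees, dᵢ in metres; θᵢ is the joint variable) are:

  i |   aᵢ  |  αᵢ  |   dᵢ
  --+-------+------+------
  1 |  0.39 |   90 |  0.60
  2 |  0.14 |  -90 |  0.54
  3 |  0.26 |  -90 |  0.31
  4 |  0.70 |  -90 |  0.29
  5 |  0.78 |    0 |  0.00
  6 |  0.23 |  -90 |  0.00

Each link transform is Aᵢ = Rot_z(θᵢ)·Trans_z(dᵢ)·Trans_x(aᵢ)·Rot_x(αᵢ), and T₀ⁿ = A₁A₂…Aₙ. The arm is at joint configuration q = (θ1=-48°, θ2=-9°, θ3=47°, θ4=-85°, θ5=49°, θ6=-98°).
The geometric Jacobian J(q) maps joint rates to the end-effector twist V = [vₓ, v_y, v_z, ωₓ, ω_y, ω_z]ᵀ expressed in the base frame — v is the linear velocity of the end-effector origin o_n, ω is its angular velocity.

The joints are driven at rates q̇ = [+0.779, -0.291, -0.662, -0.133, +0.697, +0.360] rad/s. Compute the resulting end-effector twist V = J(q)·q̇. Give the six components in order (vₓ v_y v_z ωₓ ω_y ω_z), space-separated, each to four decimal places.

o_n = [0.5004, -1.0762, 2.1703]
J₁: ẑ×o_n = [1.0762, 0.5004, -0.0000], ω = ẑ
J2: z=[-0.7431, -0.6691, 0.0000] o=[0.2610, -0.2898, 0.6000] → [-1.0507, 1.1669, 0.7446, -0.7431, -0.6691, 0.0000]
J3: z=[0.1047, -0.1163, 0.9877] o=[-0.0478, -0.7539, 0.5781] → [0.1333, 0.3748, 0.0300, 0.1047, -0.1163, 0.9877]
J4: z=[0.0235, 0.9932, 0.1144] o=[0.2431, -0.7929, 0.8565] → [1.3372, -0.0014, -0.2621, 0.0235, 0.9932, 0.1144]
J5: z=[0.9813, -0.0010, -0.1924] o=[0.3836, -0.5866, 1.5720] → [-0.0948, -0.6096, -0.4804, 0.9813, -0.0010, -0.1924]
J6: z=[0.9813, -0.0010, -0.1924] o=[0.4675, -1.2310, 2.0034] → [0.0296, -0.1701, 0.1519, 0.9813, -0.0010, -0.1924]
V = J·q̇ = [0.8227, -0.6838, -0.4818, 1.1811, 0.1385, -0.0934]

0.8227 -0.6838 -0.4818 1.1811 0.1385 -0.0934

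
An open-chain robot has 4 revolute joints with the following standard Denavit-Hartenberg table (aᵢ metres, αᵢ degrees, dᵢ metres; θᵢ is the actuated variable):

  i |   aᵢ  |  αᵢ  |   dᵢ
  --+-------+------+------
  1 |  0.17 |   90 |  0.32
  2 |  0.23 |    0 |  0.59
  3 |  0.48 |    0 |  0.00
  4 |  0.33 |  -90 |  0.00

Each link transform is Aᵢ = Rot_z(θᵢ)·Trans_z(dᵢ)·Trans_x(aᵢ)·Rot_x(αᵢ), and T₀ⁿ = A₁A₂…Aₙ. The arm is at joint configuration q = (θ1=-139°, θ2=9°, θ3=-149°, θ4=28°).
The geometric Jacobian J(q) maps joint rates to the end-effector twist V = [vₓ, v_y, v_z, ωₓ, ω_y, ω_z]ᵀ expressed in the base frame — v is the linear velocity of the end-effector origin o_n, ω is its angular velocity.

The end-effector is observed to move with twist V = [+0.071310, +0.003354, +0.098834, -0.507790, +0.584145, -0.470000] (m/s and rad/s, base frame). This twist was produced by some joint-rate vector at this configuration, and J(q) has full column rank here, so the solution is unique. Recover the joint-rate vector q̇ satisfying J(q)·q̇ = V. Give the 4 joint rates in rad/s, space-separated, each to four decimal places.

-0.4700 0.9550 -0.8940 0.7130

o_n = [-0.3160, 0.5070, -0.2585]
J₁: ẑ×o_n = [-0.5070, -0.3160, 0.0000], ω = ẑ
J2: z=[-0.6561, 0.7547, 0.0000] o=[-0.1283, -0.1115, 0.3200] → [-0.4366, -0.3795, -0.2642, -0.6561, 0.7547, 0.0000]
J3: z=[-0.6561, 0.7547, 0.0000] o=[-0.6868, 0.1847, 0.3560] → [-0.4638, -0.4032, -0.4913, -0.6561, 0.7547, 0.0000]
J4: z=[-0.6561, 0.7547, 0.0000] o=[-0.4093, 0.4259, 0.0474] → [-0.2309, -0.2007, -0.1236, -0.6561, 0.7547, 0.0000]
q̇ = J⁺·V = [-0.4700, 0.9550, -0.8940, 0.7130]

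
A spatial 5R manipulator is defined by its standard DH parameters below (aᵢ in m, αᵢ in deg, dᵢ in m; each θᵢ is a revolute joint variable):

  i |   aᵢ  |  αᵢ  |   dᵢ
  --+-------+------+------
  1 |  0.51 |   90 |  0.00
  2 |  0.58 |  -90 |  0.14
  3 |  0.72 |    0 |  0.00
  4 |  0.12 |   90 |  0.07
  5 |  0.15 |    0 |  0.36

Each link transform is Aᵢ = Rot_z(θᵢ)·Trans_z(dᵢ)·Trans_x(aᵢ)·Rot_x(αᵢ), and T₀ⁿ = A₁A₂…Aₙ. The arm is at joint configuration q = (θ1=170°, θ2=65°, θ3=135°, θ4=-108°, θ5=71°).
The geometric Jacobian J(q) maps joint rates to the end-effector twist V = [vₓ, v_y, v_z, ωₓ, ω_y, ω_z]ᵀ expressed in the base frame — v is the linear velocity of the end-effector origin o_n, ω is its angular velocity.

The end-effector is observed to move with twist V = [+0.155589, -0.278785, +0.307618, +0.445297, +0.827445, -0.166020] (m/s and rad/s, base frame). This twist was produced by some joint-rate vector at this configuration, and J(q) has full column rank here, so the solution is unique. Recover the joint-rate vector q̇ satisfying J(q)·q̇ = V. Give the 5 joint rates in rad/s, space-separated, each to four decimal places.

o_n = [-0.4950, -0.0396, 0.4382]
J₁: ẑ×o_n = [0.0396, -0.4950, 0.0000], ω = ẑ
J2: z=[0.1736, 0.9848, 0.0000] o=[-0.5023, 0.0886, 0.0000] → [0.4316, -0.0761, -0.0294, 0.1736, 0.9848, 0.0000]
J3: z=[0.8925, -0.1574, 0.4226] o=[-0.7193, 0.2690, 0.5257] → [0.1442, 0.1728, -0.2402, 0.8925, -0.1574, 0.4226]
J4: z=[0.8925, -0.1574, 0.4226] o=[-0.5958, -0.2697, 0.0642] → [-0.1561, -0.2912, 0.2212, 0.8925, -0.1574, 0.4226]
J5: z=[-0.0342, 0.9108, 0.4115] o=[-0.5873, -0.3266, 0.1907] → [0.1074, 0.0465, -0.0939, -0.0342, 0.9108, 0.4115]
q̇ = J⁺·V = [-0.2980, 0.9020, -0.5670, 0.8900, -0.0110]

-0.2980 0.9020 -0.5670 0.8900 -0.0110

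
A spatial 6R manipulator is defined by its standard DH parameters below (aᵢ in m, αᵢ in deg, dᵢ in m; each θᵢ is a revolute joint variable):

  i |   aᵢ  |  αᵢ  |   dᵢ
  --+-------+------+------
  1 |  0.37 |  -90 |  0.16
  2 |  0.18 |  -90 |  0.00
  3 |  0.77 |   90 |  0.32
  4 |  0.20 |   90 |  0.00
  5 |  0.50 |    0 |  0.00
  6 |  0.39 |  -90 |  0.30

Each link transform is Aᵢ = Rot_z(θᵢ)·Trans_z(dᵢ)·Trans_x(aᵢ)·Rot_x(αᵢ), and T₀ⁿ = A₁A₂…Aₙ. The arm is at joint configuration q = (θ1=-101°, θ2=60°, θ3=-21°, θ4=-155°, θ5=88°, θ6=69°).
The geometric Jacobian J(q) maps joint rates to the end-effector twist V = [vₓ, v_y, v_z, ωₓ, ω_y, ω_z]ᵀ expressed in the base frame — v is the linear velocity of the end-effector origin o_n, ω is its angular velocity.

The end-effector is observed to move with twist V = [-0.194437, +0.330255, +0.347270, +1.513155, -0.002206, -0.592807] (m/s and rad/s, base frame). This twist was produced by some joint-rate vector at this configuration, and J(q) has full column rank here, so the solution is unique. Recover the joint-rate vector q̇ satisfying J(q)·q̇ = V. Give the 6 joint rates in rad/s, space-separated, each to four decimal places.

-0.7290 0.9680 0.0550 0.5770 -0.1000 0.2380

o_n = [0.8425, -0.3052, -0.7431]
J₁: ẑ×o_n = [0.3052, 0.8425, -0.0000], ω = ẑ
J2: z=[0.9816, -0.1908, 0.0000] o=[-0.0706, -0.3632, 0.1600] → [0.1723, 0.8865, 0.2311, 0.9816, -0.1908, 0.0000]
J3: z=[0.1652, 0.8501, -0.5000] o=[-0.0878, -0.4515, 0.0041] → [-0.5621, -0.3417, -0.7666, 0.1652, 0.8501, -0.5000]
J4: z=[0.9506, -0.0022, 0.3104] o=[0.1674, -0.5850, -0.7784] → [-0.0869, 0.1760, 0.2674, 0.9506, -0.0022, 0.3104]
J5: z=[0.0387, 0.9930, -0.1115] o=[0.1058, -0.5614, -0.5896] → [-0.1239, -0.0762, -0.7216, 0.0387, 0.9930, -0.1115]
J6: z=[0.0387, 0.9930, -0.1115] o=[0.5755, -0.5605, -0.4181] → [-0.2943, -0.0172, -0.2553, 0.0387, 0.9930, -0.1115]
q̇ = J⁺·V = [-0.7290, 0.9680, 0.0550, 0.5770, -0.1000, 0.2380]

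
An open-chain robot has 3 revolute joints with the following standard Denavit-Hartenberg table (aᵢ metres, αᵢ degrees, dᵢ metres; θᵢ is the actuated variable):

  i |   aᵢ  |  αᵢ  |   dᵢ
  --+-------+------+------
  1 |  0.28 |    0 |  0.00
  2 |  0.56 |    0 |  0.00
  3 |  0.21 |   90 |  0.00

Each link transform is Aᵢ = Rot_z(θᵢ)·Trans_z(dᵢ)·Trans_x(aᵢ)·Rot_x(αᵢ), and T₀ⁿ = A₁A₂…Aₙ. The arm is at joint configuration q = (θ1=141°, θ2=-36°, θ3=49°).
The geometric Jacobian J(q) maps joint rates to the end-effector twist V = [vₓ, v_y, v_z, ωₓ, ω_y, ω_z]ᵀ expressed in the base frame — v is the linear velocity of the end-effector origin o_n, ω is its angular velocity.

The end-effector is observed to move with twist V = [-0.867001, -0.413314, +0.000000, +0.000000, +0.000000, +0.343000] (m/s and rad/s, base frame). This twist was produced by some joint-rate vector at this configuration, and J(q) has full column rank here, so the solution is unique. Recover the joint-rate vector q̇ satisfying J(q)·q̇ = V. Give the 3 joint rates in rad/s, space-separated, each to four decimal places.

o_n = [-0.5513, 0.8092, 0.0000]
J₁: ẑ×o_n = [-0.8092, -0.5513, 0.0000], ω = ẑ
J2: z=[0.0000, 0.0000, 1.0000] o=[-0.2176, 0.1762, 0.0000] → [-0.6330, -0.3337, 0.0000, 0.0000, 0.0000, 1.0000]
J3: z=[0.0000, 0.0000, 1.0000] o=[-0.3625, 0.7171, 0.0000] → [-0.0921, -0.1887, 0.0000, 0.0000, 0.0000, 1.0000]
q̇ = J⁺·V = [0.7320, 0.5740, -0.9630]

0.7320 0.5740 -0.9630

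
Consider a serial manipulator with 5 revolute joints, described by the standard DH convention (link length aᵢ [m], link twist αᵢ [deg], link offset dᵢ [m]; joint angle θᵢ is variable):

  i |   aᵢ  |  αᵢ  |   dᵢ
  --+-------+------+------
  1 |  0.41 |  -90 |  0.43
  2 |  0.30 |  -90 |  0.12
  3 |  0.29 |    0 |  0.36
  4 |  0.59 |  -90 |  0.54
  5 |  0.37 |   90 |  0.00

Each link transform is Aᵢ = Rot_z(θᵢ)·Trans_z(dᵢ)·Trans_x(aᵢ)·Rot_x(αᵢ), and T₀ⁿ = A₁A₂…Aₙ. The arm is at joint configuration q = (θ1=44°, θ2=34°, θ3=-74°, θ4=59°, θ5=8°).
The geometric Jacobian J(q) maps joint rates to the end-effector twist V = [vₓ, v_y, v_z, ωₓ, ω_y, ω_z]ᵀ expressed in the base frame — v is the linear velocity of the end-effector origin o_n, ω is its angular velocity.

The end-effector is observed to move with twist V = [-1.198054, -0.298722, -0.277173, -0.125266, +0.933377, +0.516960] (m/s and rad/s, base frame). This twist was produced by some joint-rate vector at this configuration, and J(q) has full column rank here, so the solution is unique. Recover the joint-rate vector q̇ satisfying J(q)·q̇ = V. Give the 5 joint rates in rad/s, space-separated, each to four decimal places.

o_n = [0.2822, 1.1709, -1.0025]
J₁: ẑ×o_n = [-1.1709, 0.2822, 0.0000], ω = ẑ
J2: z=[-0.6947, 0.7193, 0.0000] o=[0.2949, 0.2848, 0.4300] → [-1.0304, -0.9951, -0.6064, -0.6947, 0.7193, 0.0000]
J3: z=[-0.4022, -0.3884, -0.8290] o=[0.3905, 0.5439, 0.2622] → [1.0111, -0.4189, -0.2943, -0.4022, -0.3884, -0.8290]
J4: z=[-0.4022, -0.3884, -0.8290] o=[0.0997, 0.6506, -0.0809] → [0.7894, -0.5220, -0.1384, -0.4022, -0.3884, -0.8290]
J5: z=[0.8253, -0.5458, -0.1447] o=[0.1163, 0.8789, -0.8473] → [0.1270, 0.1041, 0.3316, 0.8253, -0.5458, -0.1447]
q̇ = J⁺·V = [-0.3320, 0.7140, -0.1950, -0.8210, -0.0460]

-0.3320 0.7140 -0.1950 -0.8210 -0.0460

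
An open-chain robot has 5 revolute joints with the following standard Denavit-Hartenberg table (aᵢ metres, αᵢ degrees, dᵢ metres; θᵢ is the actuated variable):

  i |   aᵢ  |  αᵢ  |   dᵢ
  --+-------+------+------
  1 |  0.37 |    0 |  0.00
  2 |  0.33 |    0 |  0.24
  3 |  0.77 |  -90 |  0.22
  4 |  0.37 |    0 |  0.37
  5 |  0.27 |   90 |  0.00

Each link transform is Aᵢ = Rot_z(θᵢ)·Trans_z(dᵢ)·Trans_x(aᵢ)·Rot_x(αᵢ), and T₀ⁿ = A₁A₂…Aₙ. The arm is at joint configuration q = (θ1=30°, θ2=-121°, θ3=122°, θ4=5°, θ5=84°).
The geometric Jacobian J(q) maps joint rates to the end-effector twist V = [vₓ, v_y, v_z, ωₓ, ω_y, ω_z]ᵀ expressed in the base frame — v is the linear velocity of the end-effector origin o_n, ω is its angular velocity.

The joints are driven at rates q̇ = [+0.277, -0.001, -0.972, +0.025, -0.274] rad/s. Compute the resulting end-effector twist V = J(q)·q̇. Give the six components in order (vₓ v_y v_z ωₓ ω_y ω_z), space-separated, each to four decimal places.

0.7273 -0.4281 -0.0080 0.1282 -0.2134 -0.6960

o_n = [1.1041, 0.7610, 0.1578]
J₁: ẑ×o_n = [-0.7610, 1.1041, 0.0000], ω = ẑ
J2: z=[0.0000, 0.0000, 1.0000] o=[0.3204, 0.1850, 0.0000] → [-0.5760, 0.7837, 0.0000, 0.0000, 0.0000, 1.0000]
J3: z=[0.0000, 0.0000, 1.0000] o=[0.3147, -0.1449, 0.2400] → [-0.9060, 0.7894, 0.0000, 0.0000, 0.0000, 1.0000]
J4: z=[-0.5150, 0.8572, 0.0000] o=[0.9747, 0.2516, 0.4600] → [-0.2590, -0.1556, -0.3733, -0.5150, 0.8572, 0.0000]
J5: z=[-0.5150, 0.8572, 0.0000] o=[1.1001, 0.7586, 0.4278] → [-0.2314, -0.1390, -0.0047, -0.5150, 0.8572, 0.0000]
V = J·q̇ = [0.7273, -0.4281, -0.0080, 0.1282, -0.2134, -0.6960]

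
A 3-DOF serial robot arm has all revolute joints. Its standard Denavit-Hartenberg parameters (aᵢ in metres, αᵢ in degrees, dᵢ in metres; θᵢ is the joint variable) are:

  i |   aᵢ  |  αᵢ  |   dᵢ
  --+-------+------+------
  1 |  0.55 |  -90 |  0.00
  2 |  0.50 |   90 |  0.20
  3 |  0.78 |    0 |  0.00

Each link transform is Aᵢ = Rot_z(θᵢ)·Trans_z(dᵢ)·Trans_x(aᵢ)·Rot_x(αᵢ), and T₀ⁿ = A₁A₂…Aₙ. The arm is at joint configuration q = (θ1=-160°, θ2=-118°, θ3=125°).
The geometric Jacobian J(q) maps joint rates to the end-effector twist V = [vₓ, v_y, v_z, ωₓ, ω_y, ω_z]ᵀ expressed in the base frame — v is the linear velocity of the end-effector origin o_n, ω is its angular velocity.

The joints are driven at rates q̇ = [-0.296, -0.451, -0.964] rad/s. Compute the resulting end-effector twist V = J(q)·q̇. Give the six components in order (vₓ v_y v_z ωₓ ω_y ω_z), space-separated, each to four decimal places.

o_n = [-0.2067, -0.9680, 0.0465]
J₁: ẑ×o_n = [0.9680, -0.2067, 0.0000], ω = ẑ
J2: z=[0.3420, -0.9397, 0.0000] o=[-0.5168, -0.1881, 0.0000] → [-0.0437, -0.0159, 0.0247, 0.3420, -0.9397, 0.0000]
J3: z=[0.8297, 0.3020, -0.4695] o=[-0.2278, -0.2958, 0.4415] → [-0.4349, 0.3178, -0.5641, 0.8297, 0.3020, -0.4695]
V = J·q̇ = [0.1524, -0.2380, 0.5327, -0.9541, 0.1327, 0.1566]

0.1524 -0.2380 0.5327 -0.9541 0.1327 0.1566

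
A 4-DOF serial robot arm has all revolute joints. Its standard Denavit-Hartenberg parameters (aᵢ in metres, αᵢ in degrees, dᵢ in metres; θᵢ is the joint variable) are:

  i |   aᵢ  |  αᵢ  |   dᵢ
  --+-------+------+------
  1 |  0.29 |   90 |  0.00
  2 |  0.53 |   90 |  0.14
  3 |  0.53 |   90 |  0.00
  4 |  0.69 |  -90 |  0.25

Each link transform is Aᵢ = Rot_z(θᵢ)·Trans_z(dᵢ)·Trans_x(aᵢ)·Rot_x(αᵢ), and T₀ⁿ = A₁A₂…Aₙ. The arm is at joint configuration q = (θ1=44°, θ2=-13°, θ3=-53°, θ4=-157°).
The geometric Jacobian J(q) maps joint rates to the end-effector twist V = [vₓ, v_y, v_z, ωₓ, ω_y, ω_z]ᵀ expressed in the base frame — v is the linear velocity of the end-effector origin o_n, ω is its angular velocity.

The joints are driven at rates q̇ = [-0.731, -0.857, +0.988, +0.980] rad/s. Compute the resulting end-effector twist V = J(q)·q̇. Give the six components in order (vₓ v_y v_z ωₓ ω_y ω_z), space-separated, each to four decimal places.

o_n = [0.4905, 0.3715, 0.2026]
J₁: ẑ×o_n = [-0.3715, 0.4905, 0.0000], ω = ẑ
J2: z=[0.6947, -0.7193, 0.0000] o=[0.2086, 0.2015, 0.0000] → [-0.1458, -0.1408, 0.3209, 0.6947, -0.7193, 0.0000]
J3: z=[-0.1618, -0.1563, -0.9744] o=[0.6773, 0.4595, -0.1192] → [-0.1361, 0.2341, -0.0150, -0.1618, -0.1563, -0.9744]
J4: z=[-0.9778, -0.1077, 0.1797] o=[0.6069, 0.9798, -0.1910] → [0.0669, 0.3640, 0.5824, -0.9778, -0.1077, 0.1797]
V = J·q̇ = [0.3276, 0.3501, 0.2810, -1.7135, 0.3566, -1.5176]

0.3276 0.3501 0.2810 -1.7135 0.3566 -1.5176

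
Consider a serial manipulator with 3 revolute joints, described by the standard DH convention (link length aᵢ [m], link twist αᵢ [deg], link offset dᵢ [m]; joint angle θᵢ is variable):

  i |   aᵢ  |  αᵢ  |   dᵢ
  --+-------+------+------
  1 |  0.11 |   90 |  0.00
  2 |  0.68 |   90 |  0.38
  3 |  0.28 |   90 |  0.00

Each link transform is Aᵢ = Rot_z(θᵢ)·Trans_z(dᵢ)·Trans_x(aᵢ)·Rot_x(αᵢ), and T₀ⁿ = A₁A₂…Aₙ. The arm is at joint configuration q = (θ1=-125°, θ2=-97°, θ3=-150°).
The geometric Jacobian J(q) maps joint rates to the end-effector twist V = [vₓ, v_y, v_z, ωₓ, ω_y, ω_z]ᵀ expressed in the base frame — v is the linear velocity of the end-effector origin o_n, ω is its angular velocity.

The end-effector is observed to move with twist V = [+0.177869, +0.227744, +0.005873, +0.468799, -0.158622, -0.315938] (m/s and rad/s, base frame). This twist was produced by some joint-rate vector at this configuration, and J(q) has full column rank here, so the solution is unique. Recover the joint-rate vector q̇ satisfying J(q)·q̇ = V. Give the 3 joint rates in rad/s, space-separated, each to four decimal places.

-0.3330 -0.4750 0.1400

o_n = [-0.2291, 0.0912, -0.4343]
J₁: ẑ×o_n = [-0.0912, -0.2291, 0.0000], ω = ẑ
J2: z=[-0.8192, 0.5736, 0.0000] o=[-0.0631, -0.0901, 0.0000] → [-0.2491, -0.3557, -0.0533, -0.8192, 0.5736, 0.0000]
J3: z=[0.5693, 0.8130, 0.1219] o=[-0.3268, 0.1957, -0.6749] → [0.2084, -0.1251, -0.1390, 0.5693, 0.8130, 0.1219]
q̇ = J⁺·V = [-0.3330, -0.4750, 0.1400]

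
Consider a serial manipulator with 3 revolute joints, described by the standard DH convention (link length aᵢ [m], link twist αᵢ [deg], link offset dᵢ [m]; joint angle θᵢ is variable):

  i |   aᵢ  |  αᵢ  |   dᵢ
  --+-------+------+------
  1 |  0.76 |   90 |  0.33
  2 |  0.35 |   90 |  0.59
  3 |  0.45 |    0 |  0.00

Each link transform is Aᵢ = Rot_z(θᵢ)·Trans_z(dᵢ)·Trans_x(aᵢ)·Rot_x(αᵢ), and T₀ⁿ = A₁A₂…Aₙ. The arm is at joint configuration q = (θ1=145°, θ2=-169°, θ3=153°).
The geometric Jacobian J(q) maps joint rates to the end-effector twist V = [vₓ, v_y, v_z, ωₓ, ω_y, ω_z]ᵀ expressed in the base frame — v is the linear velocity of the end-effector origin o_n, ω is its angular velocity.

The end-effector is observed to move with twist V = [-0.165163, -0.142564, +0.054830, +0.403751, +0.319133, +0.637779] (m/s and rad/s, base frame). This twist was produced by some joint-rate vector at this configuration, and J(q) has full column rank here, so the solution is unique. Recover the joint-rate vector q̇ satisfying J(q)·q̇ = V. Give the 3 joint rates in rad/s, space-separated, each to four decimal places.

o_n = [-0.2079, 1.1153, 0.3397]
J₁: ẑ×o_n = [-1.1153, -0.2079, 0.0000], ω = ẑ
J2: z=[0.5736, 0.8192, 0.0000] o=[-0.6226, 0.4359, 0.3300] → [0.0080, -0.0056, 0.0500, 0.5736, 0.8192, 0.0000]
J3: z=[0.1563, -0.1094, 0.9816] o=[-0.0027, 0.7222, 0.2632] → [-0.3943, -0.2134, 0.0390, 0.1563, -0.1094, 0.9816]
q̇ = J⁺·V = [-0.1220, 0.4930, 0.7740]

-0.1220 0.4930 0.7740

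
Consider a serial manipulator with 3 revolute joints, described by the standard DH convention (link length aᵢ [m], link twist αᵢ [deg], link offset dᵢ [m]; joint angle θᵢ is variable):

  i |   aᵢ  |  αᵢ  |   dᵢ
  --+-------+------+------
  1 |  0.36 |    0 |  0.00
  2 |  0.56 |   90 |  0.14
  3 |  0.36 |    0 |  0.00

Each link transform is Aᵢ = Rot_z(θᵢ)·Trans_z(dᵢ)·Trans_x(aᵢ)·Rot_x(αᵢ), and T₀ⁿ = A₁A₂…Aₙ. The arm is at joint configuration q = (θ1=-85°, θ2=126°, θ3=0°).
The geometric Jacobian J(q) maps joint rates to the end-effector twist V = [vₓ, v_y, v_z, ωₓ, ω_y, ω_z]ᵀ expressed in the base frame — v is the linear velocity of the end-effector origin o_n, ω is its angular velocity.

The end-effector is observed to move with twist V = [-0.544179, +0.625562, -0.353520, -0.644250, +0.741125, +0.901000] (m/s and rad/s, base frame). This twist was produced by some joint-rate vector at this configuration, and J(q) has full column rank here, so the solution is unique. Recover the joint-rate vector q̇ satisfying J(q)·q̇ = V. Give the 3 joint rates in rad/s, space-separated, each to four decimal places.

-0.0010 0.9020 -0.9820

o_n = [0.7257, 0.2449, 0.1400]
J₁: ẑ×o_n = [-0.2449, 0.7257, 0.0000], ω = ẑ
J2: z=[0.0000, 0.0000, 1.0000] o=[0.0314, -0.3586, 0.0000] → [-0.6036, 0.6943, 0.0000, 0.0000, 0.0000, 1.0000]
J3: z=[0.6561, -0.7547, 0.0000] o=[0.4540, 0.0088, 0.1400] → [-0.0000, 0.0000, 0.3600, 0.6561, -0.7547, 0.0000]
q̇ = J⁺·V = [-0.0010, 0.9020, -0.9820]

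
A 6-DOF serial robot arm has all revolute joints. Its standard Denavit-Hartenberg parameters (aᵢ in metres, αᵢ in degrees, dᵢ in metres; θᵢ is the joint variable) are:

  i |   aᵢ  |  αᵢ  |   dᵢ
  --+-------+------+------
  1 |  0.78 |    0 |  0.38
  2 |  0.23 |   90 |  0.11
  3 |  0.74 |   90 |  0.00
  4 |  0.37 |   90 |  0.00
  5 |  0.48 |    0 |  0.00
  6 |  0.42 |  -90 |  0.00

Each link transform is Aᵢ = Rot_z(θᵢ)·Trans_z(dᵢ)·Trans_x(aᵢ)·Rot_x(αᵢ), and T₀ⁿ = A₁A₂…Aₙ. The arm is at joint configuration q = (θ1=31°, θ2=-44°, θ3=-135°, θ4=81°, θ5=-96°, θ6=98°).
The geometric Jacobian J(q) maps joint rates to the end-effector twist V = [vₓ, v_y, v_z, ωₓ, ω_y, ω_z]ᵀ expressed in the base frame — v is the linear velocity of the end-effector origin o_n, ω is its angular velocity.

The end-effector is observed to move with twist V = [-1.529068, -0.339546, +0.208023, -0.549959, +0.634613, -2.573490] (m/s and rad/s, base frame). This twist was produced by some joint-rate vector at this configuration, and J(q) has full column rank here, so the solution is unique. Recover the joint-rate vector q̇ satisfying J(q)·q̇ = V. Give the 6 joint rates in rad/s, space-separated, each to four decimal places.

-0.8010 -0.4900 -0.2750 -0.4270 0.7570 0.6470

o_n = [0.4576, -0.2992, -0.4423]
J₁: ẑ×o_n = [0.2992, 0.4576, -0.0000], ω = ẑ
J2: z=[0.0000, 0.0000, 1.0000] o=[0.6686, 0.4017, 0.3800] → [0.7010, -0.2110, 0.0000, 0.0000, 0.0000, 1.0000]
J3: z=[-0.2250, -0.9744, 0.0000] o=[0.8927, 0.3500, 0.4900] → [0.9084, -0.2097, -0.2779, -0.2250, -0.9744, 0.0000]
J4: z=[-0.6890, 0.1591, 0.7071] o=[0.3828, 0.4677, -0.0333] → [0.4773, -0.2289, 0.5165, -0.6890, 0.1591, 0.7071]
J5: z=[-0.6453, 0.3095, -0.6984] o=[0.2608, 0.1208, -0.0742] → [-0.4073, -0.3750, 0.2101, -0.6453, 0.3095, -0.6984]
J6: z=[-0.6453, 0.3095, -0.6984] o=[0.6062, 0.0919, -0.4062] → [-0.2844, 0.0805, 0.2984, -0.6453, 0.3095, -0.6984]
q̇ = J⁺·V = [-0.8010, -0.4900, -0.2750, -0.4270, 0.7570, 0.6470]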